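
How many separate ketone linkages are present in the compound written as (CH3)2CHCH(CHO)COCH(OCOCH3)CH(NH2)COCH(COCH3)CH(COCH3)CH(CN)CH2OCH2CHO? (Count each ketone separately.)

4

Taking each segment in turn:
  CH(CHO): pendant –CHO: carbonyl C bonded to C and H → aldehyde.
  CO: –C(=O)– with carbon on both sides → ketone.
  CH(OCOCH3): pendant –OC(=O)CH3: an acyloxy group → ester.
  CH(NH2): –NH2 on an sp³ carbon with no adjacent C=O → amine.
  CO: –C(=O)– with carbon on both sides → ketone.
  CH(COCH3): pendant –COCH3: carbonyl C bonded to two carbons → ketone.
  CH(COCH3): pendant –COCH3: carbonyl C bonded to two carbons → ketone.
  CH(CN): pendant –C≡N: nitrile.
  CH2OCH2: C–O–C with sp³ carbons on both sides and no adjacent C=O → ether.
  CHO: terminal –CHO: carbonyl C bonded to H and C → aldehyde.
Ketone appears at: CO, CO, CH(COCH3), CH(COCH3) → 4.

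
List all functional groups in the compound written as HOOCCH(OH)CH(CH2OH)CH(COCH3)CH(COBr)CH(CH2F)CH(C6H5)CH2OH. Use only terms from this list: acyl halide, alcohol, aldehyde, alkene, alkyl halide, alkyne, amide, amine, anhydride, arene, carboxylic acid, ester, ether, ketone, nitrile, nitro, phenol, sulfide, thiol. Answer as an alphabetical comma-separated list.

Reading the structure from left to right:
  HOOC: –COOH: carbonyl C bonded to –OH and C → carboxylic acid (the –OH is not a separate alcohol).
  CH(OH): –OH on an sp³ carbon → alcohol (secondary).
  CH(CH2OH): pendant –CH2OH on an sp³ backbone C → alcohol.
  CH(COCH3): pendant –COCH3: carbonyl C bonded to two carbons → ketone.
  CH(COBr): pendant –C(=O)X: carbonyl C bonded to C and halogen → acyl halide.
  CH(CH2F): pendant –CH2X: halogen on sp³ carbon → alkyl halide.
  CH(C6H5): pendant –C6H5: benzene ring → arene.
  CH2OH: –OH on an sp³ carbon → alcohol.

acyl halide, alcohol, alkyl halide, arene, carboxylic acid, ketone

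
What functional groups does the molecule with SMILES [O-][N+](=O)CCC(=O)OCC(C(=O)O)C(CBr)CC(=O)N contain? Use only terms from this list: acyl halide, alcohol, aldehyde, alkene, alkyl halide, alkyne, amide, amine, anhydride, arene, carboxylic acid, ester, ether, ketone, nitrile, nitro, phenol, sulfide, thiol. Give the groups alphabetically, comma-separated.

alkyl halide, amide, carboxylic acid, ester, nitro

Reading the structure from left to right:
  O2NCH2: –NO2 on carbon → nitro group.
  CH2COOCH2: –C(=O)–O–C with C on the carbonyl side → ester.
  CH(COOH): pendant –COOH: carbonyl C bonded to C and –OH → carboxylic acid.
  CH(CH2Br): pendant –CH2X: halogen on sp³ carbon → alkyl halide.
  CONH2: –C(=O)NH2: carbonyl C bonded to C and to N → amide (the N is not a separate amine).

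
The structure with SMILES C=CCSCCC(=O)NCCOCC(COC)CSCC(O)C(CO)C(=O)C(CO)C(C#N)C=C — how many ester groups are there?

Working along the chain:
  CH2=CH: C=C double bond → alkene.
  CH2SCH2: C–S–C linkage → sulfide (thioether).
  CH2CONHCH2: –C(=O)–N– linkage → amide (the N is not an amine).
  CH2OCH2: C–O–C with sp³ carbons on both sides and no adjacent C=O → ether.
  CH(CH2OCH3): pendant –CH2OCH3: C–O–C linkage → ether.
  CH2SCH2: C–S–C linkage → sulfide (thioether).
  CH(OH): –OH on an sp³ carbon → alcohol (secondary).
  CH(CH2OH): pendant –CH2OH on an sp³ backbone C → alcohol.
  CO: –C(=O)– with carbon on both sides → ketone.
  CH(CH2OH): pendant –CH2OH on an sp³ backbone C → alcohol.
  CH(CN): pendant –C≡N: nitrile.
  CH=CH2: C=C double bond → alkene.
No segment is a ester: CH2OCH2 is ether, not ester; CH(CH2OCH3) is ether, not ester; CO is ketone, not ester. → 0.

0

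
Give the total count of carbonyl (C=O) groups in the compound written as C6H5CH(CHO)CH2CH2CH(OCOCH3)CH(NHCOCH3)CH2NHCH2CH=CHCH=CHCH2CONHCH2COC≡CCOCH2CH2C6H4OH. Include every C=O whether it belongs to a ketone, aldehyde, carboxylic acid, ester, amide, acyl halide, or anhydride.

6

CH(CHO): aldehyde, 1 C=O (running total 1).
CH(OCOCH3): ester, 1 C=O (running total 2).
CH(NHCOCH3): amide, 1 C=O (running total 3).
CH2CONHCH2: amide, 1 C=O (running total 4).
CO: ketone, 1 C=O (running total 5).
CO: ketone, 1 C=O (running total 6).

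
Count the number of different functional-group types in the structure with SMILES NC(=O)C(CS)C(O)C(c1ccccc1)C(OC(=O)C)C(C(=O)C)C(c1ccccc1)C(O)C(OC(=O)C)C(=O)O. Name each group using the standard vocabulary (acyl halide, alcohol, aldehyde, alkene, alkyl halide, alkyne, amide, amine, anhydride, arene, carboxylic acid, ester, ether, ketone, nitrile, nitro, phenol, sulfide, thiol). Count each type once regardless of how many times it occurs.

7

Reading the structure from left to right:
  H2NCO: –C(=O)NH2: carbonyl C bonded to C and to N → amide (the N is not a separate amine).
  CH(CH2SH): pendant –CH2SH → thiol.
  CH(OH): –OH on an sp³ carbon → alcohol (secondary).
  CH(C6H5): pendant –C6H5: benzene ring → arene.
  CH(OCOCH3): pendant –OC(=O)CH3: an acyloxy group → ester.
  CH(COCH3): pendant –COCH3: carbonyl C bonded to two carbons → ketone.
  CH(C6H5): pendant –C6H5: benzene ring → arene.
  CH(OH): –OH on an sp³ carbon → alcohol (secondary).
  CH(OCOCH3): pendant –OC(=O)CH3: an acyloxy group → ester.
  COOH: –COOH: carbonyl C bonded to –OH and C → carboxylic acid (the –OH is not a separate alcohol).
Distinct types present: alcohol, amide, arene, carboxylic acid, ester, ketone, thiol.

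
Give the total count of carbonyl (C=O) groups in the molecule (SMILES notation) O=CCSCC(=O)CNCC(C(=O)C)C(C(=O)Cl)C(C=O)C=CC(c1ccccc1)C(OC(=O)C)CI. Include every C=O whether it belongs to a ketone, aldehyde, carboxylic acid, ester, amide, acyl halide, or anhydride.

OHC: aldehyde, 1 C=O (running total 1).
CO: ketone, 1 C=O (running total 2).
CH(COCH3): ketone, 1 C=O (running total 3).
CH(COCl): acyl halide, 1 C=O (running total 4).
CH(CHO): aldehyde, 1 C=O (running total 5).
CH(OCOCH3): ester, 1 C=O (running total 6).

6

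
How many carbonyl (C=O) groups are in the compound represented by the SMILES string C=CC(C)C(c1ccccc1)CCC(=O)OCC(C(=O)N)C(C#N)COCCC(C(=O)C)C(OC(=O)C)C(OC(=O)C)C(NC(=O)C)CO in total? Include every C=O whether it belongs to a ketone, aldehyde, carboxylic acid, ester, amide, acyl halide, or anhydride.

CH2COOCH2: ester, 1 C=O (running total 1).
CH(CONH2): amide, 1 C=O (running total 2).
CH(COCH3): ketone, 1 C=O (running total 3).
CH(OCOCH3): ester, 1 C=O (running total 4).
CH(OCOCH3): ester, 1 C=O (running total 5).
CH(NHCOCH3): amide, 1 C=O (running total 6).

6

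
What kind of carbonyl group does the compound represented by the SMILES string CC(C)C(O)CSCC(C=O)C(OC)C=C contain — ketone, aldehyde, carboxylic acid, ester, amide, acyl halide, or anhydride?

aldehyde

The carbonyl is in the CH(CHO) segment: pendant –CHO: carbonyl C bonded to C and H → aldehyde.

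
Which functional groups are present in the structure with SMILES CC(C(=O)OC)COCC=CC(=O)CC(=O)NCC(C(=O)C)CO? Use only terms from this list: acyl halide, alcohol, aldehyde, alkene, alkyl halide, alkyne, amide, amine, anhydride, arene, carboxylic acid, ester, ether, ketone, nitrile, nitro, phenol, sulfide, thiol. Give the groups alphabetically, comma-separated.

alcohol, alkene, amide, ester, ether, ketone

Taking each segment in turn:
  CH(COOCH3): pendant –COOCH3: carbonyl C bonded to C and –OCH3 → ester.
  CH2OCH2: C–O–C with sp³ carbons on both sides and no adjacent C=O → ether.
  CH=CH: C=C double bond → alkene.
  CO: –C(=O)– with carbon on both sides → ketone.
  CH2CONHCH2: –C(=O)–N– linkage → amide (the N is not an amine).
  CH(COCH3): pendant –COCH3: carbonyl C bonded to two carbons → ketone.
  CH2OH: –OH on an sp³ carbon → alcohol.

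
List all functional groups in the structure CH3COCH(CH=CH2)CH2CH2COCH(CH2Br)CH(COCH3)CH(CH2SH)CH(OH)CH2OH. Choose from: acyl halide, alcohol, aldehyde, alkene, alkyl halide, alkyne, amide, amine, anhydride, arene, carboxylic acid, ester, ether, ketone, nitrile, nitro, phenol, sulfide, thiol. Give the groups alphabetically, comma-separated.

–C(=O)– with carbon on both sides → ketone.
pendant –CH=CH2: C=C double bond → alkene.
–C(=O)– with carbon on both sides → ketone.
pendant –CH2X: halogen on sp³ carbon → alkyl halide.
pendant –COCH3: carbonyl C bonded to two carbons → ketone.
pendant –CH2SH → thiol.
–OH on an sp³ carbon → alcohol (secondary).
–OH on an sp³ carbon → alcohol.

alcohol, alkene, alkyl halide, ketone, thiol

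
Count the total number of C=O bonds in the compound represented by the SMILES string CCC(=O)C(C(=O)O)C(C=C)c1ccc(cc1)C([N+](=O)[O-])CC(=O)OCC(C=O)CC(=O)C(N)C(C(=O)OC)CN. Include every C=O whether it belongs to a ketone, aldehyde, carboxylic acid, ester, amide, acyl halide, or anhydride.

6

CO: ketone, 1 C=O (running total 1).
CH(COOH): carboxylic acid, 1 C=O (running total 2).
CH2COOCH2: ester, 1 C=O (running total 3).
CH(CHO): aldehyde, 1 C=O (running total 4).
CO: ketone, 1 C=O (running total 5).
CH(COOCH3): ester, 1 C=O (running total 6).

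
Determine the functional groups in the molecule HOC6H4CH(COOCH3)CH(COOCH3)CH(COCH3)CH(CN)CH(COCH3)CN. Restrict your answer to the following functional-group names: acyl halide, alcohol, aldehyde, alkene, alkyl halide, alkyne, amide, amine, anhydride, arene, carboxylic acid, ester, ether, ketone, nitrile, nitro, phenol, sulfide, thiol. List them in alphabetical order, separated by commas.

arene, ester, ketone, nitrile, phenol

Reading the structure from left to right:
  HOC6H4: –OH attached directly to an aromatic ring → phenol (not alcohol); the ring itself is an arene.
  CH(COOCH3): pendant –COOCH3: carbonyl C bonded to C and –OCH3 → ester.
  CH(COOCH3): pendant –COOCH3: carbonyl C bonded to C and –OCH3 → ester.
  CH(COCH3): pendant –COCH3: carbonyl C bonded to two carbons → ketone.
  CH(CN): pendant –C≡N: nitrile.
  CH(COCH3): pendant –COCH3: carbonyl C bonded to two carbons → ketone.
  CN: –C≡N: carbon triple-bonded to nitrogen → nitrile.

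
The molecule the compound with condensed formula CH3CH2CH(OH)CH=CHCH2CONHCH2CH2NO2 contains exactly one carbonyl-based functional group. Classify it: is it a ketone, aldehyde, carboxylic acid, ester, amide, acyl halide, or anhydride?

The carbonyl is in the CH2CONHCH2 segment: –C(=O)–N– linkage → amide (the N is not an amine).

amide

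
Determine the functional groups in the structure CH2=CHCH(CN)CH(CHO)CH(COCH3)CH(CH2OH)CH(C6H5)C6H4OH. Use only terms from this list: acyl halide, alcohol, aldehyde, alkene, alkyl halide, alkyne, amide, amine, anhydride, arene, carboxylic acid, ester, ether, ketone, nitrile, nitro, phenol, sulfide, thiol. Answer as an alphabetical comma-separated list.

C=C double bond → alkene.
pendant –C≡N: nitrile.
pendant –CHO: carbonyl C bonded to C and H → aldehyde.
pendant –COCH3: carbonyl C bonded to two carbons → ketone.
pendant –CH2OH on an sp³ backbone C → alcohol.
pendant –C6H5: benzene ring → arene.
–OH attached directly to an aromatic ring → phenol (not alcohol); the ring itself is an arene.

alcohol, aldehyde, alkene, arene, ketone, nitrile, phenol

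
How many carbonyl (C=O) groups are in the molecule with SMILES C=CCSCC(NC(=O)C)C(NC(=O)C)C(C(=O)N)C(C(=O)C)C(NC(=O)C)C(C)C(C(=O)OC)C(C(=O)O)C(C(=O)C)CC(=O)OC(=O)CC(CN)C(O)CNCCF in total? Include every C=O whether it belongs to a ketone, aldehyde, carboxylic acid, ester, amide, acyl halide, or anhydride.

10

CH(NHCOCH3): amide, 1 C=O (running total 1).
CH(NHCOCH3): amide, 1 C=O (running total 2).
CH(CONH2): amide, 1 C=O (running total 3).
CH(COCH3): ketone, 1 C=O (running total 4).
CH(NHCOCH3): amide, 1 C=O (running total 5).
CH(COOCH3): ester, 1 C=O (running total 6).
CH(COOH): carboxylic acid, 1 C=O (running total 7).
CH(COCH3): ketone, 1 C=O (running total 8).
CH2CO-O-COCH2: anhydride, 2 C=O (running total 10).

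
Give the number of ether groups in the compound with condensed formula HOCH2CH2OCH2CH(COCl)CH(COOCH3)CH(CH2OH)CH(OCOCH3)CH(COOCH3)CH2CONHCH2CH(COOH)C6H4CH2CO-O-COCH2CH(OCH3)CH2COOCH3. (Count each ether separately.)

Taking each segment in turn:
  HOCH2: HO– on an sp³ carbon → alcohol.
  CH2OCH2: C–O–C with sp³ carbons on both sides and no adjacent C=O → ether.
  CH(COCl): pendant –C(=O)X: carbonyl C bonded to C and halogen → acyl halide.
  CH(COOCH3): pendant –COOCH3: carbonyl C bonded to C and –OCH3 → ester.
  CH(CH2OH): pendant –CH2OH on an sp³ backbone C → alcohol.
  CH(OCOCH3): pendant –OC(=O)CH3: an acyloxy group → ester.
  CH(COOCH3): pendant –COOCH3: carbonyl C bonded to C and –OCH3 → ester.
  CH2CONHCH2: –C(=O)–N– linkage → amide (the N is not an amine).
  CH(COOH): pendant –COOH: carbonyl C bonded to C and –OH → carboxylic acid.
  C6H4: para-disubstituted benzene ring → arene.
  CH2CO-O-COCH2: two acyl groups sharing one oxygen, –C(=O)–O–C(=O)– → anhydride.
  CH(OCH3): pendant –OCH3: C–O–C with sp³ C, no adjacent C=O → ether.
  COOCH3: –C(=O)OCH3: carbonyl C bonded to C and to –OCH3 → ester (not ketone + ether).
Ether appears at: CH2OCH2, CH(OCH3) → 2.

2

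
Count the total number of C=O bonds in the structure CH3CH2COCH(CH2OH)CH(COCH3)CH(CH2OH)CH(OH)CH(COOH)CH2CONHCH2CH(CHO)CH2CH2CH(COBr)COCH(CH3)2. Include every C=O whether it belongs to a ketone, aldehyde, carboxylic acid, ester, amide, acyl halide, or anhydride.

CO: ketone, 1 C=O (running total 1).
CH(COCH3): ketone, 1 C=O (running total 2).
CH(COOH): carboxylic acid, 1 C=O (running total 3).
CH2CONHCH2: amide, 1 C=O (running total 4).
CH(CHO): aldehyde, 1 C=O (running total 5).
CH(COBr): acyl halide, 1 C=O (running total 6).
CO: ketone, 1 C=O (running total 7).

7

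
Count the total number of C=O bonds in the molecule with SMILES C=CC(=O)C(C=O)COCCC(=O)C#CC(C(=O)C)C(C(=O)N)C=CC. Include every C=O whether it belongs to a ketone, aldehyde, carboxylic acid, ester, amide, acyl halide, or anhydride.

5

CO: ketone, 1 C=O (running total 1).
CH(CHO): aldehyde, 1 C=O (running total 2).
CO: ketone, 1 C=O (running total 3).
CH(COCH3): ketone, 1 C=O (running total 4).
CH(CONH2): amide, 1 C=O (running total 5).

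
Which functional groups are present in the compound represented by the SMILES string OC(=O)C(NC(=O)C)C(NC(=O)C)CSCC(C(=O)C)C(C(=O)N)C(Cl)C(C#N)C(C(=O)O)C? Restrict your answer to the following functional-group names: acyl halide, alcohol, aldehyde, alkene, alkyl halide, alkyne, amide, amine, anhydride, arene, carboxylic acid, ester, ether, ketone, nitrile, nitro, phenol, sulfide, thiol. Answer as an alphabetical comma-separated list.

alkyl halide, amide, carboxylic acid, ketone, nitrile, sulfide

–COOH: carbonyl C bonded to –OH and C → carboxylic acid (the –OH is not a separate alcohol).
pendant –NHC(=O)CH3: N bonded to a carbonyl → amide (not amine).
pendant –NHC(=O)CH3: N bonded to a carbonyl → amide (not amine).
C–S–C linkage → sulfide (thioether).
pendant –COCH3: carbonyl C bonded to two carbons → ketone.
pendant –CONH2: carbonyl C bonded to C and N → amide.
halogen on an sp³ carbon → alkyl halide.
pendant –C≡N: nitrile.
pendant –COOH: carbonyl C bonded to C and –OH → carboxylic acid.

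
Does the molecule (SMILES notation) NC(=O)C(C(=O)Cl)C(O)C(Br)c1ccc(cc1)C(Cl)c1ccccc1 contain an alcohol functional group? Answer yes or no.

Taking each segment in turn:
  H2NCO: –C(=O)NH2: carbonyl C bonded to C and to N → amide (the N is not a separate amine).
  CH(COCl): pendant –C(=O)X: carbonyl C bonded to C and halogen → acyl halide.
  CH(OH): –OH on an sp³ carbon → alcohol (secondary).
  CH(Br): halogen on an sp³ carbon → alkyl halide.
  C6H4: para-disubstituted benzene ring → arene.
  CH(Cl): halogen on an sp³ carbon → alkyl halide.
  C6H5: –C6H5 phenyl ring → arene.
The CH(OH) segment supplies the alcohol: –OH on an sp³ carbon → alcohol (secondary).

yes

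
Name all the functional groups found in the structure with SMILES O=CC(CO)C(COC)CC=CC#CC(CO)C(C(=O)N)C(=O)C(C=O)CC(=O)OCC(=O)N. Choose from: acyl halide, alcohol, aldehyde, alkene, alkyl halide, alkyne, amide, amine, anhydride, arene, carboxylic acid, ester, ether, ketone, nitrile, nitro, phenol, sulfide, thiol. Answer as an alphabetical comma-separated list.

alcohol, aldehyde, alkene, alkyne, amide, ester, ether, ketone

terminal –CHO: carbonyl C bonded to H and C → aldehyde.
pendant –CH2OH on an sp³ backbone C → alcohol.
pendant –CH2OCH3: C–O–C linkage → ether.
C=C double bond → alkene.
C≡C triple bond → alkyne.
pendant –CH2OH on an sp³ backbone C → alcohol.
pendant –CONH2: carbonyl C bonded to C and N → amide.
–C(=O)– with carbon on both sides → ketone.
pendant –CHO: carbonyl C bonded to C and H → aldehyde.
–C(=O)–O–C with C on the carbonyl side → ester.
–C(=O)NH2: carbonyl C bonded to C and to N → amide (the N is not a separate amine).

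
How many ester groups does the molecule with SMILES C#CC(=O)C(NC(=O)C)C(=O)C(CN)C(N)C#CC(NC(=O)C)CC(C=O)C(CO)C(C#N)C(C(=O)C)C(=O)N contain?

0

C≡C triple bond → alkyne.
–C(=O)– with carbon on both sides → ketone.
pendant –NHC(=O)CH3: N bonded to a carbonyl → amide (not amine).
–C(=O)– with carbon on both sides → ketone.
pendant –CH2NH2: N on sp³ C, no adjacent C=O → amine.
–NH2 on an sp³ carbon with no adjacent C=O → amine.
C≡C triple bond → alkyne.
pendant –NHC(=O)CH3: N bonded to a carbonyl → amide (not amine).
pendant –CHO: carbonyl C bonded to C and H → aldehyde.
pendant –CH2OH on an sp³ backbone C → alcohol.
pendant –C≡N: nitrile.
pendant –COCH3: carbonyl C bonded to two carbons → ketone.
–C(=O)NH2: carbonyl C bonded to C and to N → amide (the N is not a separate amine).
No segment is a ester: CO is ketone, not ester; CO is ketone, not ester; CH(COCH3) is ketone, not ester. → 0.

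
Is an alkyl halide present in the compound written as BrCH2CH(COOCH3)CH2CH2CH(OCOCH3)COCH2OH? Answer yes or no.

yes

Taking each segment in turn:
  BrCH2: halogen on an sp³ carbon → alkyl halide.
  CH(COOCH3): pendant –COOCH3: carbonyl C bonded to C and –OCH3 → ester.
  CH(OCOCH3): pendant –OC(=O)CH3: an acyloxy group → ester.
  CO: –C(=O)– with carbon on both sides → ketone.
  CH2OH: –OH on an sp³ carbon → alcohol.
The BrCH2 segment supplies the alkyl halide: halogen on an sp³ carbon → alkyl halide.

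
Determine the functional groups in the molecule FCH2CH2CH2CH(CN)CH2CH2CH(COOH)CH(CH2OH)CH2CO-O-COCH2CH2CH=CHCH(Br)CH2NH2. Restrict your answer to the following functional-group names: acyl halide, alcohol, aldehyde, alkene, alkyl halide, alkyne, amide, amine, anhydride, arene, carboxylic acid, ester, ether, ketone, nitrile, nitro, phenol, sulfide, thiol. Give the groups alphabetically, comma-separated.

alcohol, alkene, alkyl halide, amine, anhydride, carboxylic acid, nitrile

Working along the chain:
  FCH2: halogen on an sp³ carbon → alkyl halide.
  CH(CN): pendant –C≡N: nitrile.
  CH(COOH): pendant –COOH: carbonyl C bonded to C and –OH → carboxylic acid.
  CH(CH2OH): pendant –CH2OH on an sp³ backbone C → alcohol.
  CH2CO-O-COCH2: two acyl groups sharing one oxygen, –C(=O)–O–C(=O)– → anhydride.
  CH=CH: C=C double bond → alkene.
  CH(Br): halogen on an sp³ carbon → alkyl halide.
  CH2NH2: –NH2 on an sp³ carbon with no adjacent C=O → amine.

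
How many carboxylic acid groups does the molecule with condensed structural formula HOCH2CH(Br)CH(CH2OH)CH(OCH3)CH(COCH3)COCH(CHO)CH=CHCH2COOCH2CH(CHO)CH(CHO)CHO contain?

0

HO– on an sp³ carbon → alcohol.
halogen on an sp³ carbon → alkyl halide.
pendant –CH2OH on an sp³ backbone C → alcohol.
pendant –OCH3: C–O–C with sp³ C, no adjacent C=O → ether.
pendant –COCH3: carbonyl C bonded to two carbons → ketone.
–C(=O)– with carbon on both sides → ketone.
pendant –CHO: carbonyl C bonded to C and H → aldehyde.
C=C double bond → alkene.
–C(=O)–O–C with C on the carbonyl side → ester.
pendant –CHO: carbonyl C bonded to C and H → aldehyde.
pendant –CHO: carbonyl C bonded to C and H → aldehyde.
terminal –CHO: carbonyl C bonded to H and C → aldehyde.
No segment is a carboxylic acid: HOCH2 is alcohol, not carboxylic acid; CH(CH2OH) is alcohol, not carboxylic acid; CH(CHO) is aldehyde, not carboxylic acid. → 0.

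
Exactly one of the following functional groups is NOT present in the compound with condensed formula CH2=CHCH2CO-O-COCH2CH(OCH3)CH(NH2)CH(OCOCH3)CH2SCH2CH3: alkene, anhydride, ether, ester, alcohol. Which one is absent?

ether: present (CH(OCH3) — pendant –OCH3: C–O–C with sp³ C, no adjacent C=O → ether).
anhydride: present (CH2CO-O-COCH2 — two acyl groups sharing one oxygen, –C(=O)–O–C(=O)– → anhydride).
alkene: present (CH2=CH — C=C double bond → alkene).
ester: present (CH(OCOCH3) — pendant –OC(=O)CH3: an acyloxy group → ester).
alcohol: no segment matches this pattern.

alcohol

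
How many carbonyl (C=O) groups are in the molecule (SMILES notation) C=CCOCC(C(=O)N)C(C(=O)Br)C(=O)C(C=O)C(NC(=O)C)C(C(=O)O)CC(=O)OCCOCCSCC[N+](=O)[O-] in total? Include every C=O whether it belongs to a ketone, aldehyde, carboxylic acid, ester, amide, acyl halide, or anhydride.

7

CH(CONH2): amide, 1 C=O (running total 1).
CH(COBr): acyl halide, 1 C=O (running total 2).
CO: ketone, 1 C=O (running total 3).
CH(CHO): aldehyde, 1 C=O (running total 4).
CH(NHCOCH3): amide, 1 C=O (running total 5).
CH(COOH): carboxylic acid, 1 C=O (running total 6).
CH2COOCH2: ester, 1 C=O (running total 7).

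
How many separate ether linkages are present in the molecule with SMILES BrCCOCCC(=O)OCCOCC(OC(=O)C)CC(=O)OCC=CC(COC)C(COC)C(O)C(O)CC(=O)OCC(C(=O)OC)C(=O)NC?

4

Working along the chain:
  BrCH2: halogen on an sp³ carbon → alkyl halide.
  CH2OCH2: C–O–C with sp³ carbons on both sides and no adjacent C=O → ether.
  CH2COOCH2: –C(=O)–O–C with C on the carbonyl side → ester.
  CH2OCH2: C–O–C with sp³ carbons on both sides and no adjacent C=O → ether.
  CH(OCOCH3): pendant –OC(=O)CH3: an acyloxy group → ester.
  CH2COOCH2: –C(=O)–O–C with C on the carbonyl side → ester.
  CH=CH: C=C double bond → alkene.
  CH(CH2OCH3): pendant –CH2OCH3: C–O–C linkage → ether.
  CH(CH2OCH3): pendant –CH2OCH3: C–O–C linkage → ether.
  CH(OH): –OH on an sp³ carbon → alcohol (secondary).
  CH(OH): –OH on an sp³ carbon → alcohol (secondary).
  CH2COOCH2: –C(=O)–O–C with C on the carbonyl side → ester.
  CH(COOCH3): pendant –COOCH3: carbonyl C bonded to C and –OCH3 → ester.
  CONHCH3: –C(=O)NHCH3: carbonyl C bonded to C and to N → amide (the N is not an amine).
Ether appears at: CH2OCH2, CH2OCH2, CH(CH2OCH3), CH(CH2OCH3) → 4.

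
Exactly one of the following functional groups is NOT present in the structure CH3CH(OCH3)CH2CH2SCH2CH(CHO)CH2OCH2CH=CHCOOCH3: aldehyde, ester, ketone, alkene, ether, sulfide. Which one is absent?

ketone

ether: present (CH(OCH3) — pendant –OCH3: C–O–C with sp³ C, no adjacent C=O → ether).
aldehyde: present (CH(CHO) — pendant –CHO: carbonyl C bonded to C and H → aldehyde).
alkene: present (CH=CH — C=C double bond → alkene).
sulfide: present (CH2SCH2 — C–S–C linkage → sulfide (thioether)).
ester: present (COOCH3 — –C(=O)OCH3: carbonyl C bonded to C and to –OCH3 → ester (not ketone + ether)).
ketone: absent. In COOCH3, the C=O is bonded to an –O–C group, which defines an ester, not a ketone. In CH(CHO), the carbonyl carbon carries an H, so it is an aldehyde, not a ketone.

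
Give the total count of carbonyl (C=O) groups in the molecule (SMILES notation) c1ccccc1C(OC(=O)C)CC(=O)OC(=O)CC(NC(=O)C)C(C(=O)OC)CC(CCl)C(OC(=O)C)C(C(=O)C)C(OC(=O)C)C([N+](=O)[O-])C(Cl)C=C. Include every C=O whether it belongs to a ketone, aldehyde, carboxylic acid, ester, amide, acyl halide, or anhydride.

CH(OCOCH3): ester, 1 C=O (running total 1).
CH2CO-O-COCH2: anhydride, 2 C=O (running total 3).
CH(NHCOCH3): amide, 1 C=O (running total 4).
CH(COOCH3): ester, 1 C=O (running total 5).
CH(OCOCH3): ester, 1 C=O (running total 6).
CH(COCH3): ketone, 1 C=O (running total 7).
CH(OCOCH3): ester, 1 C=O (running total 8).

8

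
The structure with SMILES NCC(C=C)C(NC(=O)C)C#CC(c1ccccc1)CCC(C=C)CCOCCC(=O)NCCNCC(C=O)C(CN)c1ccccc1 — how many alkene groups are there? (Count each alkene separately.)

–NH2 on an sp³ carbon with no adjacent C=O → amine.
pendant –CH=CH2: C=C double bond → alkene.
pendant –NHC(=O)CH3: N bonded to a carbonyl → amide (not amine).
C≡C triple bond → alkyne.
pendant –C6H5: benzene ring → arene.
pendant –CH=CH2: C=C double bond → alkene.
C–O–C with sp³ carbons on both sides and no adjacent C=O → ether.
–C(=O)–N– linkage → amide (the N is not an amine).
C–N–C with sp³ carbons and no adjacent C=O → amine (secondary).
pendant –CHO: carbonyl C bonded to C and H → aldehyde.
pendant –CH2NH2: N on sp³ C, no adjacent C=O → amine.
–C6H5 phenyl ring → arene.
Alkene appears at: CH(CH=CH2), CH(CH=CH2) → 2.

2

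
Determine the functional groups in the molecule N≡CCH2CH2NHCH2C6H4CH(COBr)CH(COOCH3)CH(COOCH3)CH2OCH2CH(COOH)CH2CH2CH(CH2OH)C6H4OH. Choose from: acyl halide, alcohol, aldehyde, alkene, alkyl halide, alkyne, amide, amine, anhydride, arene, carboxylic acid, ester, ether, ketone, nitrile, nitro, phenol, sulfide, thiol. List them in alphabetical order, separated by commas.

Taking each segment in turn:
  N≡C: N≡C–: carbon triple-bonded to nitrogen → nitrile.
  CH2NHCH2: C–N–C with sp³ carbons and no adjacent C=O → amine (secondary).
  C6H4: para-disubstituted benzene ring → arene.
  CH(COBr): pendant –C(=O)X: carbonyl C bonded to C and halogen → acyl halide.
  CH(COOCH3): pendant –COOCH3: carbonyl C bonded to C and –OCH3 → ester.
  CH(COOCH3): pendant –COOCH3: carbonyl C bonded to C and –OCH3 → ester.
  CH2OCH2: C–O–C with sp³ carbons on both sides and no adjacent C=O → ether.
  CH(COOH): pendant –COOH: carbonyl C bonded to C and –OH → carboxylic acid.
  CH(CH2OH): pendant –CH2OH on an sp³ backbone C → alcohol.
  C6H4OH: –OH attached directly to an aromatic ring → phenol (not alcohol); the ring itself is an arene.

acyl halide, alcohol, amine, arene, carboxylic acid, ester, ether, nitrile, phenol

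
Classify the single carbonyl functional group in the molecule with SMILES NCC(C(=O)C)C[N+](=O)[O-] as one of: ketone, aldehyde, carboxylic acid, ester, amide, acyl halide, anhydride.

The carbonyl is in the CH(COCH3) segment: pendant –COCH3: carbonyl C bonded to two carbons → ketone.

ketone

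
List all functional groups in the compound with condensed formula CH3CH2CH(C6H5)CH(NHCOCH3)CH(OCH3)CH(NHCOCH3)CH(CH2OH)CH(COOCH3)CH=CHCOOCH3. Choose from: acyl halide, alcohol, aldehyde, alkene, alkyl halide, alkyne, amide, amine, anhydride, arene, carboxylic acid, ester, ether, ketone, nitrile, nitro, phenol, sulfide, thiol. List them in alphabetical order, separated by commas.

Taking each segment in turn:
  CH(C6H5): pendant –C6H5: benzene ring → arene.
  CH(NHCOCH3): pendant –NHC(=O)CH3: N bonded to a carbonyl → amide (not amine).
  CH(OCH3): pendant –OCH3: C–O–C with sp³ C, no adjacent C=O → ether.
  CH(NHCOCH3): pendant –NHC(=O)CH3: N bonded to a carbonyl → amide (not amine).
  CH(CH2OH): pendant –CH2OH on an sp³ backbone C → alcohol.
  CH(COOCH3): pendant –COOCH3: carbonyl C bonded to C and –OCH3 → ester.
  CH=CH: C=C double bond → alkene.
  COOCH3: –C(=O)OCH3: carbonyl C bonded to C and to –OCH3 → ester (not ketone + ether).

alcohol, alkene, amide, arene, ester, ether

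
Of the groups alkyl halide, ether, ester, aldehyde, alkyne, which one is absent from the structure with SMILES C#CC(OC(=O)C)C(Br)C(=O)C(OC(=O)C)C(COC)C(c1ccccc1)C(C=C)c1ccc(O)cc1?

alkyne: present (HC≡C — C≡C triple bond → alkyne).
alkyl halide: present (CH(Br) — halogen on an sp³ carbon → alkyl halide).
ester: present (CH(OCOCH3) — pendant –OC(=O)CH3: an acyloxy group → ester).
ether: present (CH(CH2OCH3) — pendant –CH2OCH3: C–O–C linkage → ether).
aldehyde: absent. In CO, the carbonyl carbon is bonded to two carbons, so it is a ketone, not an aldehyde.

aldehyde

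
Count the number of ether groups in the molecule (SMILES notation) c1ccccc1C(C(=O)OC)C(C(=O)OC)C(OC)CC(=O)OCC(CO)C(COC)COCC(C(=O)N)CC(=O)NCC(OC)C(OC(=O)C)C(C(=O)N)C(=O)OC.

Reading the structure from left to right:
  C6H5: C6H5– phenyl ring → arene.
  CH(COOCH3): pendant –COOCH3: carbonyl C bonded to C and –OCH3 → ester.
  CH(COOCH3): pendant –COOCH3: carbonyl C bonded to C and –OCH3 → ester.
  CH(OCH3): pendant –OCH3: C–O–C with sp³ C, no adjacent C=O → ether.
  CH2COOCH2: –C(=O)–O–C with C on the carbonyl side → ester.
  CH(CH2OH): pendant –CH2OH on an sp³ backbone C → alcohol.
  CH(CH2OCH3): pendant –CH2OCH3: C–O–C linkage → ether.
  CH2OCH2: C–O–C with sp³ carbons on both sides and no adjacent C=O → ether.
  CH(CONH2): pendant –CONH2: carbonyl C bonded to C and N → amide.
  CH2CONHCH2: –C(=O)–N– linkage → amide (the N is not an amine).
  CH(OCH3): pendant –OCH3: C–O–C with sp³ C, no adjacent C=O → ether.
  CH(OCOCH3): pendant –OC(=O)CH3: an acyloxy group → ester.
  CH(CONH2): pendant –CONH2: carbonyl C bonded to C and N → amide.
  COOCH3: –C(=O)OCH3: carbonyl C bonded to C and to –OCH3 → ester (not ketone + ether).
Ether appears at: CH(OCH3), CH(CH2OCH3), CH2OCH2, CH(OCH3) → 4.

4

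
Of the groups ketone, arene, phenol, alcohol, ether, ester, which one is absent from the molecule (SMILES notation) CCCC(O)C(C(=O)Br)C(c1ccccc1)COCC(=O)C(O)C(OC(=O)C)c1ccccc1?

ketone: present (CO — –C(=O)– with carbon on both sides → ketone).
ester: present (CH(OCOCH3) — pendant –OC(=O)CH3: an acyloxy group → ester).
arene: present (CH(C6H5) — pendant –C6H5: benzene ring → arene).
ether: present (CH2OCH2 — C–O–C with sp³ carbons on both sides and no adjacent C=O → ether).
alcohol: present (CH(OH) — –OH on an sp³ carbon → alcohol (secondary)).
phenol: absent. In CH(OH), the –OH is on an sp³ carbon, not on an aromatic ring, so it is an alcohol.

phenol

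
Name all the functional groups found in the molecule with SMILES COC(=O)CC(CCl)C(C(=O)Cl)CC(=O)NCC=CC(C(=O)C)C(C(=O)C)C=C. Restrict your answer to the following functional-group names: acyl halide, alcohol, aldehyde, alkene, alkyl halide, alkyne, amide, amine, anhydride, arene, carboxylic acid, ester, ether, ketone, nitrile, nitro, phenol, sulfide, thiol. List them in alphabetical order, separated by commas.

acyl halide, alkene, alkyl halide, amide, ester, ketone

Working along the chain:
  CH3OOC: CH3O–C(=O)–: carbonyl C bonded to C and to –OCH3 → ester (not ketone + ether).
  CH(CH2Cl): pendant –CH2X: halogen on sp³ carbon → alkyl halide.
  CH(COCl): pendant –C(=O)X: carbonyl C bonded to C and halogen → acyl halide.
  CH2CONHCH2: –C(=O)–N– linkage → amide (the N is not an amine).
  CH=CH: C=C double bond → alkene.
  CH(COCH3): pendant –COCH3: carbonyl C bonded to two carbons → ketone.
  CH(COCH3): pendant –COCH3: carbonyl C bonded to two carbons → ketone.
  CH=CH2: C=C double bond → alkene.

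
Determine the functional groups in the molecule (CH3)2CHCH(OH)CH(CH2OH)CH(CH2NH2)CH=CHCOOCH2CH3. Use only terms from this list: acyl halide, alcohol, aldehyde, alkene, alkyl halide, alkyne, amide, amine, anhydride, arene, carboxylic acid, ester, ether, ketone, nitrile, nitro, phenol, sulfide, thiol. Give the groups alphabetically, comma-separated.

alcohol, alkene, amine, ester

Working along the chain:
  CH(OH): –OH on an sp³ carbon → alcohol (secondary).
  CH(CH2OH): pendant –CH2OH on an sp³ backbone C → alcohol.
  CH(CH2NH2): pendant –CH2NH2: N on sp³ C, no adjacent C=O → amine.
  CH=CH: C=C double bond → alkene.
  COOCH2CH3: –C(=O)OCH2CH3: carbonyl C bonded to C and to –OEt → ester.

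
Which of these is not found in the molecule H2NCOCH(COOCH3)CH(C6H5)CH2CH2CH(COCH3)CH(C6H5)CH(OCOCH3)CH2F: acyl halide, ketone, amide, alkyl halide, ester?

amide: present (H2NCO — –C(=O)NH2: carbonyl C bonded to C and to N → amide (the N is not a separate amine)).
alkyl halide: present (CH2F — halogen on an sp³ carbon → alkyl halide).
ester: present (CH(COOCH3) — pendant –COOCH3: carbonyl C bonded to C and –OCH3 → ester).
ketone: present (CH(COCH3) — pendant –COCH3: carbonyl C bonded to two carbons → ketone).
acyl halide: no segment matches this pattern.

acyl halide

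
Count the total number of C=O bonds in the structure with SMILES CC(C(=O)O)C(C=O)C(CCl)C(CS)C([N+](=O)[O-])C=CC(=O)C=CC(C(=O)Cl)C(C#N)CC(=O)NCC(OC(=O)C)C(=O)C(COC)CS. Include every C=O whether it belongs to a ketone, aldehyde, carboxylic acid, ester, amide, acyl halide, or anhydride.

CH(COOH): carboxylic acid, 1 C=O (running total 1).
CH(CHO): aldehyde, 1 C=O (running total 2).
CO: ketone, 1 C=O (running total 3).
CH(COCl): acyl halide, 1 C=O (running total 4).
CH2CONHCH2: amide, 1 C=O (running total 5).
CH(OCOCH3): ester, 1 C=O (running total 6).
CO: ketone, 1 C=O (running total 7).

7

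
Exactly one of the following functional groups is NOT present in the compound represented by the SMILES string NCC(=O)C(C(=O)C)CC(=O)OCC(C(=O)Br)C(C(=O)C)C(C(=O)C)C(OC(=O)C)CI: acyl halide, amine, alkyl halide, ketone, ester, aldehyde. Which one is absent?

aldehyde

acyl halide: present (CH(COBr) — pendant –C(=O)X: carbonyl C bonded to C and halogen → acyl halide).
alkyl halide: present (CH2I — halogen on an sp³ carbon → alkyl halide).
ester: present (CH2COOCH2 — –C(=O)–O–C with C on the carbonyl side → ester).
amine: present (H2NCH2 — –NH2 on an sp³ carbon with no adjacent C=O → amine).
ketone: present (CO — –C(=O)– with carbon on both sides → ketone).
aldehyde: absent. In each of CO and CH(COCH3), the carbonyl carbon is bonded to two carbons, so it is a ketone, not an aldehyde.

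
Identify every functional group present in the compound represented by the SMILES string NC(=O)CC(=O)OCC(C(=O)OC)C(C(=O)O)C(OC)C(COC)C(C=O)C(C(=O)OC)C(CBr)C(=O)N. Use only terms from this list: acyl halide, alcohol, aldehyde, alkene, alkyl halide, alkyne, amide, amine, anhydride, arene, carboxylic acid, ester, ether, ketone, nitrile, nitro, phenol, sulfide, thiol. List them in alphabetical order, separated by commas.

aldehyde, alkyl halide, amide, carboxylic acid, ester, ether

–C(=O)NH2: carbonyl C bonded to C and to N → amide (the N is not a separate amine).
–C(=O)–O–C with C on the carbonyl side → ester.
pendant –COOCH3: carbonyl C bonded to C and –OCH3 → ester.
pendant –COOH: carbonyl C bonded to C and –OH → carboxylic acid.
pendant –OCH3: C–O–C with sp³ C, no adjacent C=O → ether.
pendant –CH2OCH3: C–O–C linkage → ether.
pendant –CHO: carbonyl C bonded to C and H → aldehyde.
pendant –COOCH3: carbonyl C bonded to C and –OCH3 → ester.
pendant –CH2X: halogen on sp³ carbon → alkyl halide.
–C(=O)NH2: carbonyl C bonded to C and to N → amide (the N is not a separate amine).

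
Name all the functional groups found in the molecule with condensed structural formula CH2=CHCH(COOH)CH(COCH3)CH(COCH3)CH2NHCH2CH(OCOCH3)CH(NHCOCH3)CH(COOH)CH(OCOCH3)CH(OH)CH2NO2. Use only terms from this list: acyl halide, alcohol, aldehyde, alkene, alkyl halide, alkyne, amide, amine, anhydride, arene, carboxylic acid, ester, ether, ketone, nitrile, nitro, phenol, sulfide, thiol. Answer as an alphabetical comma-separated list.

alcohol, alkene, amide, amine, carboxylic acid, ester, ketone, nitro

C=C double bond → alkene.
pendant –COOH: carbonyl C bonded to C and –OH → carboxylic acid.
pendant –COCH3: carbonyl C bonded to two carbons → ketone.
pendant –COCH3: carbonyl C bonded to two carbons → ketone.
C–N–C with sp³ carbons and no adjacent C=O → amine (secondary).
pendant –OC(=O)CH3: an acyloxy group → ester.
pendant –NHC(=O)CH3: N bonded to a carbonyl → amide (not amine).
pendant –COOH: carbonyl C bonded to C and –OH → carboxylic acid.
pendant –OC(=O)CH3: an acyloxy group → ester.
–OH on an sp³ carbon → alcohol (secondary).
–NO2 on carbon → nitro group.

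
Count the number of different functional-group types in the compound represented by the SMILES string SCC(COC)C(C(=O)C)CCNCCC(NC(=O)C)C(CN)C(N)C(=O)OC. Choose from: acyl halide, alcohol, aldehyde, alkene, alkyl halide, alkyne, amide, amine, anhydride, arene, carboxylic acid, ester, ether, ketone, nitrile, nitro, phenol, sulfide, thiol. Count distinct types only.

Taking each segment in turn:
  HSCH2: –SH on an sp³ carbon → thiol.
  CH(CH2OCH3): pendant –CH2OCH3: C–O–C linkage → ether.
  CH(COCH3): pendant –COCH3: carbonyl C bonded to two carbons → ketone.
  CH2NHCH2: C–N–C with sp³ carbons and no adjacent C=O → amine (secondary).
  CH(NHCOCH3): pendant –NHC(=O)CH3: N bonded to a carbonyl → amide (not amine).
  CH(CH2NH2): pendant –CH2NH2: N on sp³ C, no adjacent C=O → amine.
  CH(NH2): –NH2 on an sp³ carbon with no adjacent C=O → amine.
  COOCH3: –C(=O)OCH3: carbonyl C bonded to C and to –OCH3 → ester (not ketone + ether).
Distinct types present: amide, amine, ester, ether, ketone, thiol.

6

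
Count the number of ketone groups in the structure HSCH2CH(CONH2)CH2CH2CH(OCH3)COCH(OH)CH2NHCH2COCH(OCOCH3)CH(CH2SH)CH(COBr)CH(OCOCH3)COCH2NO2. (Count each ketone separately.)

–SH on an sp³ carbon → thiol.
pendant –CONH2: carbonyl C bonded to C and N → amide.
pendant –OCH3: C–O–C with sp³ C, no adjacent C=O → ether.
–C(=O)– with carbon on both sides → ketone.
–OH on an sp³ carbon → alcohol (secondary).
C–N–C with sp³ carbons and no adjacent C=O → amine (secondary).
–C(=O)– with carbon on both sides → ketone.
pendant –OC(=O)CH3: an acyloxy group → ester.
pendant –CH2SH → thiol.
pendant –C(=O)X: carbonyl C bonded to C and halogen → acyl halide.
pendant –OC(=O)CH3: an acyloxy group → ester.
–C(=O)– with carbon on both sides → ketone.
–NO2 on carbon → nitro group.
Ketone appears at: CO, CO, CO → 3.

3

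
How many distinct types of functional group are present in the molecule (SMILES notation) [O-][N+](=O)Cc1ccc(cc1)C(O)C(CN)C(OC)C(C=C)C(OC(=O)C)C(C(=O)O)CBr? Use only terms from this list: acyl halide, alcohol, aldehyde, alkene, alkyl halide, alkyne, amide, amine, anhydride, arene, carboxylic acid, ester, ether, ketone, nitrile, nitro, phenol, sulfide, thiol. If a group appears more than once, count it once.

Taking each segment in turn:
  O2NCH2: –NO2 on carbon → nitro group.
  C6H4: para-disubstituted benzene ring → arene.
  CH(OH): –OH on an sp³ carbon → alcohol (secondary).
  CH(CH2NH2): pendant –CH2NH2: N on sp³ C, no adjacent C=O → amine.
  CH(OCH3): pendant –OCH3: C–O–C with sp³ C, no adjacent C=O → ether.
  CH(CH=CH2): pendant –CH=CH2: C=C double bond → alkene.
  CH(OCOCH3): pendant –OC(=O)CH3: an acyloxy group → ester.
  CH(COOH): pendant –COOH: carbonyl C bonded to C and –OH → carboxylic acid.
  CH2Br: halogen on an sp³ carbon → alkyl halide.
Distinct types present: alcohol, alkene, alkyl halide, amine, arene, carboxylic acid, ester, ether, nitro.

9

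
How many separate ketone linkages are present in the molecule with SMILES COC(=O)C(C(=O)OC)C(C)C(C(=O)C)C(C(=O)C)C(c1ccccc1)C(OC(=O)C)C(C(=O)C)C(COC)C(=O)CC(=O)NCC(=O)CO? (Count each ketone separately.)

5

Taking each segment in turn:
  CH3OOC: CH3O–C(=O)–: carbonyl C bonded to C and to –OCH3 → ester (not ketone + ether).
  CH(COOCH3): pendant –COOCH3: carbonyl C bonded to C and –OCH3 → ester.
  CH(COCH3): pendant –COCH3: carbonyl C bonded to two carbons → ketone.
  CH(COCH3): pendant –COCH3: carbonyl C bonded to two carbons → ketone.
  CH(C6H5): pendant –C6H5: benzene ring → arene.
  CH(OCOCH3): pendant –OC(=O)CH3: an acyloxy group → ester.
  CH(COCH3): pendant –COCH3: carbonyl C bonded to two carbons → ketone.
  CH(CH2OCH3): pendant –CH2OCH3: C–O–C linkage → ether.
  CO: –C(=O)– with carbon on both sides → ketone.
  CH2CONHCH2: –C(=O)–N– linkage → amide (the N is not an amine).
  CO: –C(=O)– with carbon on both sides → ketone.
  CH2OH: –OH on an sp³ carbon → alcohol.
Ketone appears at: CH(COCH3), CH(COCH3), CH(COCH3), CO, CO → 5.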